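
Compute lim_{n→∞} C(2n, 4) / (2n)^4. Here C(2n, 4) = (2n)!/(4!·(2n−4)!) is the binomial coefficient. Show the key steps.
lim = 1/4! = 1/24

With N = 2n → ∞: C(N, 4) / N^4 = [N(N−1)…(N−3)] / (4! · N^4) = (1/4!) · 1 · (1 − 1/(2n)) · (1 − 2/(2n)) · (1 − 3/(2n)). Each factor → 1 as N → ∞, so the limit is 1/4! = 1/24.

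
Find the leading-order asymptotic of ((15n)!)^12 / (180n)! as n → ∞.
((15n)!)^12/(180n)! ~ ((2π·15n)^(11/2) / sqrt(12)) · 12^(−12·15n)  →  0

Write N = 15n. Stirling: N! ~ sqrt(2π N)(N/e)^N and (12N)! ~ sqrt(2π·12N)·(12N/e)^(12N).
  (N!)^12/(12N)! ~ (2π N)^(12/2) (N/e)^(12N) / [sqrt(2π·12N) (12N/e)^(12N)]
     = (2π N)^(12/2) / sqrt(2π·12N) · (N/(12N))^(12N)
     = (2π N)^((12−1)/2) / sqrt(12) · 12^(−12N).
Since 12^12 > 1, the factor 12^(−12N) decays exponentially, so the ratio → 0. Substituting N = 15n gives the stated form.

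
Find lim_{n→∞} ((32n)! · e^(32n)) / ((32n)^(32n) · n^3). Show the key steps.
lim = 0

Stirling: (32n)! ~ sqrt(2π·32n) · (32n/e)^(32n). Hence
  (32n)! · e^(32n) / (32n)^(32n) ~ sqrt(2π·32n).
Dividing by n^3: sqrt(2π·32n) / n^3 = sqrt(2π·32) · n^((1−6)/2), so the expression behaves like sqrt(2π·32) · n^((1−6)/2) → 0.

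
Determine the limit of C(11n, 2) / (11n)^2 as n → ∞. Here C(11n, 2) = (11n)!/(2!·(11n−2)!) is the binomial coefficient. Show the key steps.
lim = 1/2! = 1/2

With N = 11n → ∞: C(N, 2) / N^2 = [N(N−1)…(N−1)] / (2! · N^2) = (1/2!) · 1 · (1 − 1/(11n)). Each factor → 1 as N → ∞, so the limit is 1/2! = 1/2.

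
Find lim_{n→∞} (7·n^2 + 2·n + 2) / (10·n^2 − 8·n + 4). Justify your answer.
lim = 7/10

For large n the leading n^2 terms dominate both numerator and denominator. Dividing top and bottom by n^2, every other term tends to 0, leaving 7/10.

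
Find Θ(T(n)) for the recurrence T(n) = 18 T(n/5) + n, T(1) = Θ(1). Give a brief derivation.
T(n) = Θ(n^(log_5 18))

Master theorem: compare f(n) = n to n^(log_5 18) where log_5 18 ≈ 1.796. Since 1 < log_5 18, we have f(n) = O(n^(log_5 18 − ε)) for some ε > 0 — Case 1. Hence T(n) = Θ(n^(log_5 18)).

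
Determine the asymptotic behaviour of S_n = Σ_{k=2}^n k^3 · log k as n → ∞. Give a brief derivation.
S_n ~ n^4 log n / 4 − n^4 / 16

By integral comparison, S_n = ∫_1^n x^3 · log x dx + O(n^3 · log n). For the integral, ∫ x^3 log x dx = n^4 log n / 4 − n^4/16 (integration by parts). Hence S_n ~ n^4 log n / 4 − n^4 / 16.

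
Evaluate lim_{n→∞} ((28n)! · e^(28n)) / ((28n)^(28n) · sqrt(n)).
lim = sqrt(2π·28)

Stirling: (28n)! ~ sqrt(2π·28n) · (28n/e)^(28n). Hence
  (28n)! · e^(28n) / (28n)^(28n) ~ sqrt(2π·28n).
Dividing by sqrt(n): sqrt(2π·28n) / sqrt(n) = sqrt(2π·28) · n^((1−1)/2), so the limit is sqrt(2π·28).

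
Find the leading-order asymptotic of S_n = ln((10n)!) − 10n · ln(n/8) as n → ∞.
S_n ~ 10n · (ln 80 − 1) + O(ln n)

Stirling: ln((10n)!) = 10n ln(10n) − 10n + O(ln n).
  S_n = 10n ln(10n) − 10n − 10n ln(n/8) + O(ln n)
      = 10n ln(10n) − 10n ln n + 10n ln 8 − 10n + O(ln n)
      = 10n ln 10 + 10n ln 8 − 10n + O(ln n)
      = 10n (ln 80 − 1) + O(ln n).
Numerically ln(80) − 1 ≈ 3.3820.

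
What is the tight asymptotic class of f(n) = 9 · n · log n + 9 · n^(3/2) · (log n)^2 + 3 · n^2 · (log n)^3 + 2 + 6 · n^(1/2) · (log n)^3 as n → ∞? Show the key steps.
f(n) ∈ Θ(n^2 · (log n)^3)

Compare the terms by growth order. For large n, n^a · (log n)^b dominates n^a' · (log n)^b' iff a > a', or (a = a' and b > b'). Ranking the 5 terms shows the dominant one is 3 · n^2 · (log n)^3. Hence f(n) ∈ Θ(n^2 · (log n)^3).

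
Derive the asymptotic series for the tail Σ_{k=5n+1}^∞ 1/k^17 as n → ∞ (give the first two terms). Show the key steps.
Σ_{k>5n} 1/k^17 = 1/(16 · (5n)^16) − 1/(2 · (5n)^17) + O(1/(5n)^18)

Compare to the integral: ∫_{5n}^∞ x^(−17) dx = [−x^(−16)/16]_{5n}^∞ = 1/((17−1)·(5n)^16). The Euler-Maclaurin correction adds −f(5n)/2 = −1/(2·(5n)^17). Euler-Maclaurin then gives
  Σ_{k>5n} 1/k^17 = ∫_{5n}^∞ dx/x^17 − 1/(2·(5n)^17) + O(1/(5n)^18).
(Equivalently this is ζ(17) − Σ_{k≤5n} 1/k^17.)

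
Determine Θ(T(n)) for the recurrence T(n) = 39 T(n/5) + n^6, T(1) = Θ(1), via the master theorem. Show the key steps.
T(n) = Θ(n^6)

log_5 39 ≈ 2.276. f(n) = n^6 dominates n^(log_5 39) since 6 > 2.276, and the regularity condition a·f(n/b) = 39·(n/5)^6 = (39/15625)·n^6 ≤ c·f(n) holds with c = 39/15625 ≈ 0.0025 < 1. So this is Case 3: T(n) = Θ(f(n)) = Θ(n^6).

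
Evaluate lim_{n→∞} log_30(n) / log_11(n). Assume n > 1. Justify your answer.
lim = ln(11) / ln(30) = log_30(11)

Change of base: log_30(n) = ln n / ln 30 and log_11(n) = ln n / ln 11. The ratio is (ln n / ln 30) · (ln 11 / ln n) = ln 11 / ln 30, a constant independent of n. So the limit is ln 11 / ln 30 = log_30(11).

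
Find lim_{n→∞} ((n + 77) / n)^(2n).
lim = e^154

Rewrite as (1 + 77/n)^(2n). By the standard limit (1 + x/n)^n → e^x, we have (1 + 77/n)^n → e^77, and raising to the 2nd power gives e^154.
More precisely, ln[(1 + 77/n)^(2n)] = 2n · ln(1 + 77/n) = 2n · (77/n + O(1/n^2)) = 154 + O(1/n) → 154.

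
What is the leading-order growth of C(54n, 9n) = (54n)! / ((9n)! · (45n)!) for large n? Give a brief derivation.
C(54n, 9n) ~ (46656/3125)^(9n) · sqrt(3/(5π·9n))

Write N = 9n. Apply Stirling to each factorial:
  (6N)! ~ sqrt(2π·6N) · (6N/e)^(6N),
  N! ~ sqrt(2π N) · (N/e)^N,
  (5N)! ~ sqrt(2π·5N) · (5N/e)^(5N).
The exponential factors combine to (6N)^(6N) / (N^N · (5N)^(5N)) = 6^(6N)/5^(5N) = (6^6/5^5)^N = (46656/3125)^N.
The square-root prefactors combine to sqrt(2π·6N) / (sqrt(2π N)·sqrt(2π·5N)) = sqrt(6 / (2π·5·N)) = sqrt(3/(5π·9n)).
Substituting N = 9n: C(54n, 9n) ~ (46656/3125)^(9n) · sqrt(3/(5π·9n)).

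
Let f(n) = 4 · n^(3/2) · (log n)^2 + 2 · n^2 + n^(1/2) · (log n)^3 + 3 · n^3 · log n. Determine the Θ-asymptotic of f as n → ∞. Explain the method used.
f(n) ∈ Θ(n^3 · log n)

Compare the terms by growth order. For large n, n^a · (log n)^b dominates n^a' · (log n)^b' iff a > a', or (a = a' and b > b'). Ranking the 4 terms shows the dominant one is 3 · n^3 · log n. Hence f(n) ∈ Θ(n^3 · log n).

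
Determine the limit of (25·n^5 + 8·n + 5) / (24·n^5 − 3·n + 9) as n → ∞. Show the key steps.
lim = 25/24

For large n the leading n^5 terms dominate both numerator and denominator. Dividing top and bottom by n^5, every other term tends to 0, leaving 25/24.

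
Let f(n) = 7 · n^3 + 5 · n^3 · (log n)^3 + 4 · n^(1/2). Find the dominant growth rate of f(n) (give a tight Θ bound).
f(n) ∈ Θ(n^3 · (log n)^3)

Compare the terms by growth order. For large n, n^a · (log n)^b dominates n^a' · (log n)^b' iff a > a', or (a = a' and b > b'). Ranking the 3 terms shows the dominant one is 5 · n^3 · (log n)^3. Hence f(n) ∈ Θ(n^3 · (log n)^3).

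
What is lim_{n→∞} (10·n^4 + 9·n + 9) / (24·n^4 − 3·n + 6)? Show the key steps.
lim = 10/24 = 5/12

For large n the leading n^4 terms dominate both numerator and denominator. Dividing top and bottom by n^4, every other term tends to 0, leaving 10/24 = 5/12.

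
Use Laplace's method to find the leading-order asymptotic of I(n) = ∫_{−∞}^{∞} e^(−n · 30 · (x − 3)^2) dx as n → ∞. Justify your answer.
I(n) = sqrt(π/(30n))

Here φ(x) = 30 · (x − 3)^2 has its unique minimum at x* = 3 with φ(x*) = 0 and φ''(x*) = 60. Laplace's method gives
  I(n) ~ e^(−n φ(x*)) · sqrt(2π / (n · φ''(x*))) = sqrt(2π / (60n)) = sqrt(π/(30n)).
This is exact: substituting u = (x − 3)·sqrt(30n) gives I(n) = (1/sqrt(30n)) ∫_{−∞}^{∞} e^(−u^2) du = sqrt(π/(30n)).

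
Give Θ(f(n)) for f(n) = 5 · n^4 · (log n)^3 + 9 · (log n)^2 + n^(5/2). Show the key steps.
f(n) ∈ Θ(n^4 · (log n)^3)

Compare the terms by growth order. For large n, n^a · (log n)^b dominates n^a' · (log n)^b' iff a > a', or (a = a' and b > b'). Ranking the 3 terms shows the dominant one is 5 · n^4 · (log n)^3. Hence f(n) ∈ Θ(n^4 · (log n)^3).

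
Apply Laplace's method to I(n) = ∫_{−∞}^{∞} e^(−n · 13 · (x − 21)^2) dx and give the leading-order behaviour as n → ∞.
I(n) = sqrt(π/(13n))

Here φ(x) = 13 · (x − 21)^2 has its unique minimum at x* = 21 with φ(x*) = 0 and φ''(x*) = 26. Laplace's method gives
  I(n) ~ e^(−n φ(x*)) · sqrt(2π / (n · φ''(x*))) = sqrt(2π / (26n)) = sqrt(π/(13n)).
This is exact: substituting u = (x − 21)·sqrt(13n) gives I(n) = (1/sqrt(13n)) ∫_{−∞}^{∞} e^(−u^2) du = sqrt(π/(13n)).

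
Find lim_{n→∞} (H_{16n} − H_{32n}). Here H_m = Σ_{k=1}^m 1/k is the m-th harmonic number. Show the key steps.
lim = ln(16/32) = −ln 2

Euler-Maclaurin gives H_m = ln m + γ + 1/(2m) + O(1/m^2). The γ and O(1/m) terms cancel in the difference:
  H_{16n} − H_{32n} = ln(16n) − ln(32n) + O(1/n) = ln(16/32) + O(1/n).
Hence the limit is ln(16/32) = −ln 2.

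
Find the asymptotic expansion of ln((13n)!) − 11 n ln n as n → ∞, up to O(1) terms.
ln((13n)!) − 11 n ln n = 2 n ln n + 13(ln 13 − 1) n + (1/2) ln(2π·13n) + O(1/n)

Stirling: ln((13n)!) = 13n ln(13n) − 13n + (1/2) ln(2π·13n) + O(1/n).
Expand 13n ln(13n) = 13n (ln n + ln 13) = 13n ln n + 13n ln 13.
Subtract 11n ln n: leading term is (13 − 11) n ln n = 2 n ln n. The next term is 13n ln 13 − 13n = 13(ln 13 − 1) n. Then the (1/2) ln(2π·13n) correction.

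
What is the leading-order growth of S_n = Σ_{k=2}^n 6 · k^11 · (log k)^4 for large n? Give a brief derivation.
S_n ~ n^12 · (log n)^4 / 2

By integral comparison, S_n = ∫_1^n 6 · x^11 · (log x)^4 dx + O(n^11 · (log n)^4). For the integral, the leading term of ∫_1^n x^11 (log x)^4 dx is n^12/12 · (log n)^4 (by repeated integration by parts; each step lowers the log-exponent and produces a relatively O(1/log n) correction). Hence S_n ~ n^12 · (log n)^4 / 2.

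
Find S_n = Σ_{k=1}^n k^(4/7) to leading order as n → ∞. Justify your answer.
S_n ~ (7/11) · n^(11/7)

Integral comparison: Σ_{k=1}^n k^(4/7) = ∫_0^n x^(4/7) dx + O(n^(4/7)). The integral is n^(1 + 4/7) / (1 + 4/7) = n^((4+7)/7) / ((4+7)/7) = (7/11) · n^(11/7).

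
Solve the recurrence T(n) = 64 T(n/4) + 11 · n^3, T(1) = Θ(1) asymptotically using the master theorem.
T(n) = Θ(n^3 log n)

log_4 64 = 3, and f(n) = 11 · n^3 = Θ(n^(log_4 64)). This is Case 2 of the master theorem: T(n) = Θ(f(n) · log n) = Θ(n^3 log n).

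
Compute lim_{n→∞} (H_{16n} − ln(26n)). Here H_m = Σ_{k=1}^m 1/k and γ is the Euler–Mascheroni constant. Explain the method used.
lim = ln(8/13) + γ

By Euler-Maclaurin, H_m = ln m + γ + O(1/m). So
  H_{16n} − ln(26n) = ln(16n) + γ − ln(26n) + O(1/n)
                       = ln(16/26) + γ + O(1/n).
Hence the limit is ln(16/26) + γ (= ln(8/13)).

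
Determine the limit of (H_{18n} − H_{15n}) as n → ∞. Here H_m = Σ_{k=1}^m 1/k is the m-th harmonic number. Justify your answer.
lim = ln(18/15) = ln(6/5)

Euler-Maclaurin gives H_m = ln m + γ + 1/(2m) + O(1/m^2). The γ and O(1/m) terms cancel in the difference:
  H_{18n} − H_{15n} = ln(18n) − ln(15n) + O(1/n) = ln(18/15) + O(1/n).
Hence the limit is ln(18/15) = ln(6/5).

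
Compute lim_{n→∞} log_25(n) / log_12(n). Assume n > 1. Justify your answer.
lim = ln(12) / ln(25) = log_25(12)

Change of base: log_25(n) = ln n / ln 25 and log_12(n) = ln n / ln 12. The ratio is (ln n / ln 25) · (ln 12 / ln n) = ln 12 / ln 25, a constant independent of n. So the limit is ln 12 / ln 25 = log_25(12).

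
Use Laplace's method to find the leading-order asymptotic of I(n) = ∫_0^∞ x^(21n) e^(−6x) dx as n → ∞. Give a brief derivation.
I(n) ~ (sqrt(2π·21n) / 6) · (21n/(6e))^(21n)

Write the integrand as exp(21n ln x − 6x) and set f(x) = 21n ln x − 6x. Then f'(x) = 21n/x − 6 = 0 at x* = 21n/6, and f''(x*) = −21n/x*^2 = −6^2/(21n). Laplace's method (interior maximum) gives
  I(n) ~ e^(f(x*)) · sqrt(2π / |f''(x*)|)
        = exp(21n ln(21n/6) − 21n) · sqrt(2π · 21n / 6^2)
        = (21n/6)^(21n) e^(−21n) · sqrt(2π·21n) / 6
        = (sqrt(2π·21n) / 6) · (21n/(6e))^(21n).
This matches Γ(21n+1)/6^(21n+1) with Stirling applied to Γ.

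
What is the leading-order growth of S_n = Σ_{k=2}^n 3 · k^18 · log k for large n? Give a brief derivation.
S_n ~ 3 · n^19 log n / 19 − 3 · n^19 / 361

By integral comparison, S_n = ∫_1^n 3 · x^18 · log x dx + O(n^18 · log n). For the integral, ∫ x^18 log x dx = n^19 log n / 19 − n^19/361 (integration by parts). Hence S_n ~ 3 · n^19 log n / 19 − 3 · n^19 / 361.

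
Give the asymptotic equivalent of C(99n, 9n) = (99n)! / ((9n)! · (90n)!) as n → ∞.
C(99n, 9n) ~ (285311670611/10000000000)^(9n) · sqrt(11/(20π·9n))

Write N = 9n. Apply Stirling to each factorial:
  (11N)! ~ sqrt(2π·11N) · (11N/e)^(11N),
  N! ~ sqrt(2π N) · (N/e)^N,
  (10N)! ~ sqrt(2π·10N) · (10N/e)^(10N).
The exponential factors combine to (11N)^(11N) / (N^N · (10N)^(10N)) = 11^(11N)/10^(10N) = (11^11/10^10)^N = (285311670611/10000000000)^N.
The square-root prefactors combine to sqrt(2π·11N) / (sqrt(2π N)·sqrt(2π·10N)) = sqrt(11 / (2π·10·N)) = sqrt(11/(20π·9n)).
Substituting N = 9n: C(99n, 9n) ~ (285311670611/10000000000)^(9n) · sqrt(11/(20π·9n)).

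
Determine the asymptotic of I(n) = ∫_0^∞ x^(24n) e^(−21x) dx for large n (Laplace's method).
I(n) ~ (sqrt(2π·24n) / 21) · (24n/(21e))^(24n)

Write the integrand as exp(24n ln x − 21x) and set f(x) = 24n ln x − 21x. Then f'(x) = 24n/x − 21 = 0 at x* = 24n/21, and f''(x*) = −24n/x*^2 = −21^2/(24n). Laplace's method (interior maximum) gives
  I(n) ~ e^(f(x*)) · sqrt(2π / |f''(x*)|)
        = exp(24n ln(24n/21) − 24n) · sqrt(2π · 24n / 21^2)
        = (24n/21)^(24n) e^(−24n) · sqrt(2π·24n) / 21
        = (sqrt(2π·24n) / 21) · (24n/(21e))^(24n).
This matches Γ(24n+1)/21^(24n+1) with Stirling applied to Γ.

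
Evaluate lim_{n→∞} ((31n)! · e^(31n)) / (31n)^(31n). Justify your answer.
lim = ∞

Stirling: (31n)! ~ sqrt(2π·31n) · (31n/e)^(31n). Hence
  (31n)! · e^(31n) / (31n)^(31n) ~ sqrt(2π·31n) = sqrt(2π·31) · sqrt(n) → ∞.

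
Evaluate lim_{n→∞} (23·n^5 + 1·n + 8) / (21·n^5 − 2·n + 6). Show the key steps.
lim = 23/21

For large n the leading n^5 terms dominate both numerator and denominator. Dividing top and bottom by n^5, every other term tends to 0, leaving 23/21.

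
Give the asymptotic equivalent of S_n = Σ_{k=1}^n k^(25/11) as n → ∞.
S_n ~ (11/36) · n^(36/11)

Integral comparison: Σ_{k=1}^n k^(25/11) = ∫_0^n x^(25/11) dx + O(n^(25/11)). The integral is n^(1 + 25/11) / (1 + 25/11) = n^((25+11)/11) / ((25+11)/11) = (11/36) · n^(36/11).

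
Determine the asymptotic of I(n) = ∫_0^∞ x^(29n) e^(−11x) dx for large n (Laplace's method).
I(n) ~ (sqrt(2π·29n) / 11) · (29n/(11e))^(29n)

Write the integrand as exp(29n ln x − 11x) and set f(x) = 29n ln x − 11x. Then f'(x) = 29n/x − 11 = 0 at x* = 29n/11, and f''(x*) = −29n/x*^2 = −11^2/(29n). Laplace's method (interior maximum) gives
  I(n) ~ e^(f(x*)) · sqrt(2π / |f''(x*)|)
        = exp(29n ln(29n/11) − 29n) · sqrt(2π · 29n / 11^2)
        = (29n/11)^(29n) e^(−29n) · sqrt(2π·29n) / 11
        = (sqrt(2π·29n) / 11) · (29n/(11e))^(29n).
This matches Γ(29n+1)/11^(29n+1) with Stirling applied to Γ.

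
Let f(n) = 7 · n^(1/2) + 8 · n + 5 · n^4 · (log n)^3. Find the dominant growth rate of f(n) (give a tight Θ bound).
f(n) ∈ Θ(n^4 · (log n)^3)

Compare the terms by growth order. For large n, n^a · (log n)^b dominates n^a' · (log n)^b' iff a > a', or (a = a' and b > b'). Ranking the 3 terms shows the dominant one is 5 · n^4 · (log n)^3. Hence f(n) ∈ Θ(n^4 · (log n)^3).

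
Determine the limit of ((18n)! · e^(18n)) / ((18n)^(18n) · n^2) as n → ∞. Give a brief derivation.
lim = 0

Stirling: (18n)! ~ sqrt(2π·18n) · (18n/e)^(18n). Hence
  (18n)! · e^(18n) / (18n)^(18n) ~ sqrt(2π·18n).
Dividing by n^2: sqrt(2π·18n) / n^2 = sqrt(2π·18) · n^((1−4)/2), so the expression behaves like sqrt(2π·18) · n^((1−4)/2) → 0.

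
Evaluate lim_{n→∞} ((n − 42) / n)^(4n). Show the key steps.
lim = e^(−168)

Rewrite as (1 − 42/n)^(4n). By the standard limit (1 + x/n)^n → e^x, we have (1 − 42/n)^n → e^(−42), and raising to the 4th power gives e^(−168).
More precisely, ln[(1 − 42/n)^(4n)] = 4n · ln(1 − 42/n) = 4n · (-42/n + O(1/n^2)) = -168 + O(1/n) → -168.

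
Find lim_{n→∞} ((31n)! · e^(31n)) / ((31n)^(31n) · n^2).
lim = 0

Stirling: (31n)! ~ sqrt(2π·31n) · (31n/e)^(31n). Hence
  (31n)! · e^(31n) / (31n)^(31n) ~ sqrt(2π·31n).
Dividing by n^2: sqrt(2π·31n) / n^2 = sqrt(2π·31) · n^((1−4)/2), so the expression behaves like sqrt(2π·31) · n^((1−4)/2) → 0.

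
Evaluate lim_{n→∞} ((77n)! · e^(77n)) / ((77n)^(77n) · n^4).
lim = 0

Stirling: (77n)! ~ sqrt(2π·77n) · (77n/e)^(77n). Hence
  (77n)! · e^(77n) / (77n)^(77n) ~ sqrt(2π·77n).
Dividing by n^4: sqrt(2π·77n) / n^4 = sqrt(2π·77) · n^((1−8)/2), so the expression behaves like sqrt(2π·77) · n^((1−8)/2) → 0.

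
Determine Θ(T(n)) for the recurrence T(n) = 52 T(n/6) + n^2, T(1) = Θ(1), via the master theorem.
T(n) = Θ(n^(log_6 52))

Master theorem: compare f(n) = n^2 to n^(log_6 52) where log_6 52 ≈ 2.205. Since 2 < log_6 52, we have f(n) = O(n^(log_6 52 − ε)) for some ε > 0 — Case 1. Hence T(n) = Θ(n^(log_6 52)).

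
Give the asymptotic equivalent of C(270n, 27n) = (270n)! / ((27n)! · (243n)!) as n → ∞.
C(270n, 27n) ~ (10000000000/387420489)^(27n) · sqrt(5/(9π·27n))

Write N = 27n. Apply Stirling to each factorial:
  (10N)! ~ sqrt(2π·10N) · (10N/e)^(10N),
  N! ~ sqrt(2π N) · (N/e)^N,
  (9N)! ~ sqrt(2π·9N) · (9N/e)^(9N).
The exponential factors combine to (10N)^(10N) / (N^N · (9N)^(9N)) = 10^(10N)/9^(9N) = (10^10/9^9)^N = (10000000000/387420489)^N.
The square-root prefactors combine to sqrt(2π·10N) / (sqrt(2π N)·sqrt(2π·9N)) = sqrt(10 / (2π·9·N)) = sqrt(5/(9π·27n)).
Substituting N = 27n: C(270n, 27n) ~ (10000000000/387420489)^(27n) · sqrt(5/(9π·27n)).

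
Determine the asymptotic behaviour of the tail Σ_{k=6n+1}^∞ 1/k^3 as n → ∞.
Σ_{k>6n} 1/k^3 ~ 1/(2 · (6n)^2)

Compare to the integral: ∫_{6n}^∞ x^(−3) dx = [−x^(−2)/2]_{6n}^∞ = 1/((3−1)·(6n)^2). Euler-Maclaurin then gives
  Σ_{k>6n} 1/k^3 = ∫_{6n}^∞ dx/x^3 − 1/(2·(6n)^3) + O(1/(6n)^4).
(Equivalently this is ζ(3) − Σ_{k≤6n} 1/k^3.)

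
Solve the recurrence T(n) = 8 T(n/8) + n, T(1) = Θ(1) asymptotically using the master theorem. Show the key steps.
T(n) = Θ(n log n)

log_8 8 = 1, and f(n) = n = Θ(n^(log_8 8)). This is Case 2 of the master theorem: T(n) = Θ(f(n) · log n) = Θ(n log n).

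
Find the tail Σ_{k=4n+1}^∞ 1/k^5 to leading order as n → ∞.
Σ_{k>4n} 1/k^5 ~ 1/(4 · (4n)^4)

Compare to the integral: ∫_{4n}^∞ x^(−5) dx = [−x^(−4)/4]_{4n}^∞ = 1/((5−1)·(4n)^4). Euler-Maclaurin then gives
  Σ_{k>4n} 1/k^5 = ∫_{4n}^∞ dx/x^5 − 1/(2·(4n)^5) + O(1/(4n)^6).
(Equivalently this is ζ(5) − Σ_{k≤4n} 1/k^5.)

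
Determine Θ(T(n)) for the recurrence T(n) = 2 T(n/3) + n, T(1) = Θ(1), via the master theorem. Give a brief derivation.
T(n) = Θ(n)

log_3 2 ≈ 0.631. f(n) = n dominates n^(log_3 2) since 1 > 0.631, and the regularity condition a·f(n/b) = 2·(n/3)^1 = (2/3)·n ≤ c·f(n) holds with c = 2/3 ≈ 0.667 < 1. So this is Case 3: T(n) = Θ(f(n)) = Θ(n).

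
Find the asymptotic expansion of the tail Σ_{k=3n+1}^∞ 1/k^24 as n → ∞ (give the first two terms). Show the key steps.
Σ_{k>3n} 1/k^24 = 1/(23 · (3n)^23) − 1/(2 · (3n)^24) + O(1/(3n)^25)

Compare to the integral: ∫_{3n}^∞ x^(−24) dx = [−x^(−23)/23]_{3n}^∞ = 1/((24−1)·(3n)^23). The Euler-Maclaurin correction adds −f(3n)/2 = −1/(2·(3n)^24). Euler-Maclaurin then gives
  Σ_{k>3n} 1/k^24 = ∫_{3n}^∞ dx/x^24 − 1/(2·(3n)^24) + O(1/(3n)^25).
(Equivalently this is ζ(24) − Σ_{k≤3n} 1/k^24.)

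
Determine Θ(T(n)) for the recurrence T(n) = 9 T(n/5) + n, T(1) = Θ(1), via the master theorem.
T(n) = Θ(n^(log_5 9))

Master theorem: compare f(n) = n to n^(log_5 9) where log_5 9 ≈ 1.365. Since 1 < log_5 9, we have f(n) = O(n^(log_5 9 − ε)) for some ε > 0 — Case 1. Hence T(n) = Θ(n^(log_5 9)).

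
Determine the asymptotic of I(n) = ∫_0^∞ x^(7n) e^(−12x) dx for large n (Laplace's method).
I(n) ~ (sqrt(2π·7n) / 12) · (7n/(12e))^(7n)

Write the integrand as exp(7n ln x − 12x) and set f(x) = 7n ln x − 12x. Then f'(x) = 7n/x − 12 = 0 at x* = 7n/12, and f''(x*) = −7n/x*^2 = −12^2/(7n). Laplace's method (interior maximum) gives
  I(n) ~ e^(f(x*)) · sqrt(2π / |f''(x*)|)
        = exp(7n ln(7n/12) − 7n) · sqrt(2π · 7n / 12^2)
        = (7n/12)^(7n) e^(−7n) · sqrt(2π·7n) / 12
        = (sqrt(2π·7n) / 12) · (7n/(12e))^(7n).
This matches Γ(7n+1)/12^(7n+1) with Stirling applied to Γ.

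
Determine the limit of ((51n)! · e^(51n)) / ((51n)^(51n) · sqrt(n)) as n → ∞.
lim = sqrt(2π·51)

Stirling: (51n)! ~ sqrt(2π·51n) · (51n/e)^(51n). Hence
  (51n)! · e^(51n) / (51n)^(51n) ~ sqrt(2π·51n).
Dividing by sqrt(n): sqrt(2π·51n) / sqrt(n) = sqrt(2π·51) · n^((1−1)/2), so the limit is sqrt(2π·51).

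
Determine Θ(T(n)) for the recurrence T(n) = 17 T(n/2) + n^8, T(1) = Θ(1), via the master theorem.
T(n) = Θ(n^8)

log_2 17 ≈ 4.087. f(n) = n^8 dominates n^(log_2 17) since 8 > 4.087, and the regularity condition a·f(n/b) = 17·(n/2)^8 = (17/256)·n^8 ≤ c·f(n) holds with c = 17/256 ≈ 0.0664 < 1. So this is Case 3: T(n) = Θ(f(n)) = Θ(n^8).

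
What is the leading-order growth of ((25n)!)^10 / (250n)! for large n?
((25n)!)^10/(250n)! ~ ((2π·25n)^(9/2) / sqrt(10)) · 10^(−10·25n)  →  0

Write N = 25n. Stirling: N! ~ sqrt(2π N)(N/e)^N and (10N)! ~ sqrt(2π·10N)·(10N/e)^(10N).
  (N!)^10/(10N)! ~ (2π N)^(10/2) (N/e)^(10N) / [sqrt(2π·10N) (10N/e)^(10N)]
     = (2π N)^(10/2) / sqrt(2π·10N) · (N/(10N))^(10N)
     = (2π N)^((10−1)/2) / sqrt(10) · 10^(−10N).
Since 10^10 > 1, the factor 10^(−10N) decays exponentially, so the ratio → 0. Substituting N = 25n gives the stated form.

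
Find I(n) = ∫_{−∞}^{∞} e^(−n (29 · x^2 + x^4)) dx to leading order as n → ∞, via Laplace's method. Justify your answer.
I(n) ~ sqrt(π/(29n))

φ(x) = 29 · x^2 + x^4 has its unique global minimum at x* = 0 (since φ'(x) = 58x + 4x^3 = 0 only at x = 0 for real x with both coefficients positive, and φ → ∞ as |x| → ∞). At x* = 0, φ(0) = 0 and φ''(0) = 58. Laplace's method then gives
  I(n) ~ sqrt(2π / (n · φ''(0))) · e^(−n φ(0)) = sqrt(2π / (58n)) = sqrt(π/(29n)).
The x^4 term contributes only at subleading order (an O(1/n) relative correction).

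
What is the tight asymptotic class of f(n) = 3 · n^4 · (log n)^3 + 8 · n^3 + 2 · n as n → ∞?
f(n) ∈ Θ(n^4 · (log n)^3)

Compare the terms by growth order. For large n, n^a · (log n)^b dominates n^a' · (log n)^b' iff a > a', or (a = a' and b > b'). Ranking the 3 terms shows the dominant one is 3 · n^4 · (log n)^3. Hence f(n) ∈ Θ(n^4 · (log n)^3).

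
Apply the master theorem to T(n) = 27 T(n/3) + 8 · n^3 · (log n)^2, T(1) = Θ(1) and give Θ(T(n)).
T(n) = Θ(n^3 · (log n)^3)

Here log_3 27 = 3 and f(n) = 8 · n^3 · (log n)^2 = Θ(n^(log_3 27) · (log n)^2). This is the extended Case 2 of the master theorem (f matches the critical exponent up to log factors), giving T(n) = Θ(n^(log_3 27) · (log n)^(2+1)) = Θ(n^3 · (log n)^3).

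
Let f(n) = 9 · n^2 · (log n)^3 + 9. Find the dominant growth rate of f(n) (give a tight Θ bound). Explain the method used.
f(n) ∈ Θ(n^2 · (log n)^3)

Compare the terms by growth order. For large n, n^a · (log n)^b dominates n^a' · (log n)^b' iff a > a', or (a = a' and b > b'). Ranking the 2 terms shows the dominant one is 9 · n^2 · (log n)^3. Hence f(n) ∈ Θ(n^2 · (log n)^3).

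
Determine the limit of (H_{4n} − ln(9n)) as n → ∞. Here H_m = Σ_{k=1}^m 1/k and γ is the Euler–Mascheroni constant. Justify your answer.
lim = ln(4/9) + γ

By Euler-Maclaurin, H_m = ln m + γ + O(1/m). So
  H_{4n} − ln(9n) = ln(4n) + γ − ln(9n) + O(1/n)
                       = ln(4/9) + γ + O(1/n).
Hence the limit is ln(4/9) + γ.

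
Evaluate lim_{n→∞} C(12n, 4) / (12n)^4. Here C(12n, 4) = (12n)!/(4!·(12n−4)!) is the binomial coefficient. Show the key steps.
lim = 1/4! = 1/24

With N = 12n → ∞: C(N, 4) / N^4 = [N(N−1)…(N−3)] / (4! · N^4) = (1/4!) · 1 · (1 − 1/(12n)) · (1 − 2/(12n)) · (1 − 3/(12n)). Each factor → 1 as N → ∞, so the limit is 1/4! = 1/24.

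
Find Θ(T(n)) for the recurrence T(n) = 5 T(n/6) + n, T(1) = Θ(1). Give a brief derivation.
T(n) = Θ(n)

log_6 5 ≈ 0.898. f(n) = n dominates n^(log_6 5) since 1 > 0.898, and the regularity condition a·f(n/b) = 5·(n/6)^1 = (5/6)·n ≤ c·f(n) holds with c = 5/6 ≈ 0.833 < 1. So this is Case 3: T(n) = Θ(f(n)) = Θ(n).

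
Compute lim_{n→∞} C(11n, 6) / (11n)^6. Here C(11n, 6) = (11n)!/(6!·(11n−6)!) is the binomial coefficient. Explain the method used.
lim = 1/6! = 1/720

With N = 11n → ∞: C(N, 6) / N^6 = [N(N−1)…(N−5)] / (6! · N^6) = (1/6!) · 1 · (1 − 1/(11n)) · … · (1 − 5/(11n)). Each factor → 1 as N → ∞, so the limit is 1/6! = 1/720.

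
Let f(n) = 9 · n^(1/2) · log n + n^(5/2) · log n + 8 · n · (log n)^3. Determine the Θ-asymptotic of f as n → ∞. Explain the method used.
f(n) ∈ Θ(n^(5/2) · log n)

Compare the terms by growth order. For large n, n^a · (log n)^b dominates n^a' · (log n)^b' iff a > a', or (a = a' and b > b'). Ranking the 3 terms shows the dominant one is n^(5/2) · log n. Hence f(n) ∈ Θ(n^(5/2) · log n).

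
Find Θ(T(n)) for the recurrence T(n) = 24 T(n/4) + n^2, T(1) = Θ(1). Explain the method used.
T(n) = Θ(n^(log_4 24))

Master theorem: compare f(n) = n^2 to n^(log_4 24) where log_4 24 ≈ 2.292. Since 2 < log_4 24, we have f(n) = O(n^(log_4 24 − ε)) for some ε > 0 — Case 1. Hence T(n) = Θ(n^(log_4 24)).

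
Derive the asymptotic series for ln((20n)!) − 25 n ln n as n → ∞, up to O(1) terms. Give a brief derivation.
ln((20n)!) − 25 n ln n = −5 n ln n + 20(ln 20 − 1) n + (1/2) ln(2π·20n) + O(1/n)

Stirling: ln((20n)!) = 20n ln(20n) − 20n + (1/2) ln(2π·20n) + O(1/n).
Expand 20n ln(20n) = 20n (ln n + ln 20) = 20n ln n + 20n ln 20.
Subtract 25n ln n: leading term is (20 − 25) n ln n = −5 n ln n. The next term is 20n ln 20 − 20n = 20(ln 20 − 1) n. Then the (1/2) ln(2π·20n) correction.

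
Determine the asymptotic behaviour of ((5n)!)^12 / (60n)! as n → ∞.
((5n)!)^12/(60n)! ~ ((2π·5n)^(11/2) / sqrt(12)) · 12^(−12·5n)  →  0

Write N = 5n. Stirling: N! ~ sqrt(2π N)(N/e)^N and (12N)! ~ sqrt(2π·12N)·(12N/e)^(12N).
  (N!)^12/(12N)! ~ (2π N)^(12/2) (N/e)^(12N) / [sqrt(2π·12N) (12N/e)^(12N)]
     = (2π N)^(12/2) / sqrt(2π·12N) · (N/(12N))^(12N)
     = (2π N)^((12−1)/2) / sqrt(12) · 12^(−12N).
Since 12^12 > 1, the factor 12^(−12N) decays exponentially, so the ratio → 0. Substituting N = 5n gives the stated form.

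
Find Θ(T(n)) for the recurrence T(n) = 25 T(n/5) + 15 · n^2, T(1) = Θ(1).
T(n) = Θ(n^2 log n)

log_5 25 = 2, and f(n) = 15 · n^2 = Θ(n^(log_5 25)). This is Case 2 of the master theorem: T(n) = Θ(f(n) · log n) = Θ(n^2 log n).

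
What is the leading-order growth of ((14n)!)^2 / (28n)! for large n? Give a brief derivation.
((14n)!)^2/(28n)! ~ ((2π·14n)^(1/2) / sqrt(2)) · 2^(−2·14n)  →  0

Write N = 14n. Stirling: N! ~ sqrt(2π N)(N/e)^N and (2N)! ~ sqrt(2π·2N)·(2N/e)^(2N).
  (N!)^2/(2N)! ~ (2π N)^(2/2) (N/e)^(2N) / [sqrt(2π·2N) (2N/e)^(2N)]
     = (2π N)^(2/2) / sqrt(2π·2N) · (N/(2N))^(2N)
     = (2π N)^((2−1)/2) / sqrt(2) · 2^(−2N).
Since 2^2 > 1, the factor 2^(−2N) decays exponentially, so the ratio → 0. Substituting N = 14n gives the stated form.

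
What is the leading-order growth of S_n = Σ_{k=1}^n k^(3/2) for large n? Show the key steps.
S_n ~ (2/5) · n^(5/2)

Integral comparison: Σ_{k=1}^n k^(3/2) = ∫_0^n x^(3/2) dx + O(n^(3/2)). The integral is n^(1 + 3/2) / (1 + 3/2) = n^((3+2)/2) / ((3+2)/2) = (2/5) · n^(5/2).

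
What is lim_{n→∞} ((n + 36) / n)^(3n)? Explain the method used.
lim = e^108

Rewrite as (1 + 36/n)^(3n). By the standard limit (1 + x/n)^n → e^x, we have (1 + 36/n)^n → e^36, and raising to the 3rd power gives e^108.
More precisely, ln[(1 + 36/n)^(3n)] = 3n · ln(1 + 36/n) = 3n · (36/n + O(1/n^2)) = 108 + O(1/n) → 108.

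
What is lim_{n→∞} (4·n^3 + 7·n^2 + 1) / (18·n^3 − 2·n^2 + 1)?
lim = 4/18 = 2/9

For large n the leading n^3 terms dominate both numerator and denominator. Dividing top and bottom by n^3, every other term tends to 0, leaving 4/18 = 2/9.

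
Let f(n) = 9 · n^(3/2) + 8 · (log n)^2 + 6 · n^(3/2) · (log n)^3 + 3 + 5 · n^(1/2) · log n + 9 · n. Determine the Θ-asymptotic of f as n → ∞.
f(n) ∈ Θ(n^(3/2) · (log n)^3)

Compare the terms by growth order. For large n, n^a · (log n)^b dominates n^a' · (log n)^b' iff a > a', or (a = a' and b > b'). Ranking the 6 terms shows the dominant one is 6 · n^(3/2) · (log n)^3. Hence f(n) ∈ Θ(n^(3/2) · (log n)^3).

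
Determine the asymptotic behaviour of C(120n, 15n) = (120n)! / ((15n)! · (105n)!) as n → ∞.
C(120n, 15n) ~ (16777216/823543)^(15n) · sqrt(4/(7π·15n))

Write N = 15n. Apply Stirling to each factorial:
  (8N)! ~ sqrt(2π·8N) · (8N/e)^(8N),
  N! ~ sqrt(2π N) · (N/e)^N,
  (7N)! ~ sqrt(2π·7N) · (7N/e)^(7N).
The exponential factors combine to (8N)^(8N) / (N^N · (7N)^(7N)) = 8^(8N)/7^(7N) = (8^8/7^7)^N = (16777216/823543)^N.
The square-root prefactors combine to sqrt(2π·8N) / (sqrt(2π N)·sqrt(2π·7N)) = sqrt(8 / (2π·7·N)) = sqrt(4/(7π·15n)).
Substituting N = 15n: C(120n, 15n) ~ (16777216/823543)^(15n) · sqrt(4/(7π·15n)).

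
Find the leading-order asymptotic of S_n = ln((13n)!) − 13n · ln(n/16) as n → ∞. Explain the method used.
S_n ~ 13n · (ln 208 − 1) + O(ln n)

Stirling: ln((13n)!) = 13n ln(13n) − 13n + O(ln n).
  S_n = 13n ln(13n) − 13n − 13n ln(n/16) + O(ln n)
      = 13n ln(13n) − 13n ln n + 13n ln 16 − 13n + O(ln n)
      = 13n ln 13 + 13n ln 16 − 13n + O(ln n)
      = 13n (ln 208 − 1) + O(ln n).
Numerically ln(208) − 1 ≈ 4.3375.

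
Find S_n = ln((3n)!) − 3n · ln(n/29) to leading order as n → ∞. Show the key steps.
S_n ~ 3n · (ln 87 − 1) + O(ln n)

Stirling: ln((3n)!) = 3n ln(3n) − 3n + O(ln n).
  S_n = 3n ln(3n) − 3n − 3n ln(n/29) + O(ln n)
      = 3n ln(3n) − 3n ln n + 3n ln 29 − 3n + O(ln n)
      = 3n ln 3 + 3n ln 29 − 3n + O(ln n)
      = 3n (ln 87 − 1) + O(ln n).
Numerically ln(87) − 1 ≈ 3.4659.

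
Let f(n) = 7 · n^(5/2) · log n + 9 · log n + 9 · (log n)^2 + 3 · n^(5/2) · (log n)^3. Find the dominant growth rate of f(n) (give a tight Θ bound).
f(n) ∈ Θ(n^(5/2) · (log n)^3)

Compare the terms by growth order. For large n, n^a · (log n)^b dominates n^a' · (log n)^b' iff a > a', or (a = a' and b > b'). Ranking the 4 terms shows the dominant one is 3 · n^(5/2) · (log n)^3. Hence f(n) ∈ Θ(n^(5/2) · (log n)^3).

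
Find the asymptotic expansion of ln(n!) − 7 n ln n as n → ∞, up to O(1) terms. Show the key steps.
ln(n!) − 7 n ln n = −6 n ln n − n + (1/2) ln(2π n) + O(1/n)

Stirling: ln((n)!) = n ln(n) − n + (1/2) ln(2π·n) + O(1/n).
Here n ln(n) = n ln n.
Subtract 7n ln n: leading term is (1 − 7) n ln n = −6 n ln n. The next term is −n. Then the (1/2) ln(2π·n) correction.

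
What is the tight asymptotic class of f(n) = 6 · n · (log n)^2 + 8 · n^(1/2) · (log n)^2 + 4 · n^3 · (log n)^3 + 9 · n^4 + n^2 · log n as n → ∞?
f(n) ∈ Θ(n^4)

Compare the terms by growth order. For large n, n^a · (log n)^b dominates n^a' · (log n)^b' iff a > a', or (a = a' and b > b'). Ranking the 5 terms shows the dominant one is 9 · n^4. Hence f(n) ∈ Θ(n^4).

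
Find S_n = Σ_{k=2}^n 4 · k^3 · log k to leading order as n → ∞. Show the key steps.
S_n ~ n^4 log n − n^4 / 4

By integral comparison, S_n = ∫_1^n 4 · x^3 · log x dx + O(n^3 · log n). For the integral, ∫ x^3 log x dx = n^4 log n / 4 − n^4/16 (integration by parts). Hence S_n ~ n^4 log n − n^4 / 4.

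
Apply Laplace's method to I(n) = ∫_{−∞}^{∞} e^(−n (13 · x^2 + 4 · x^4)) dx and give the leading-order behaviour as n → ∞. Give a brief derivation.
I(n) ~ sqrt(π/(13n))

φ(x) = 13 · x^2 + 4 · x^4 has its unique global minimum at x* = 0 (since φ'(x) = 26x + 16x^3 = 0 only at x = 0 for real x with both coefficients positive, and φ → ∞ as |x| → ∞). At x* = 0, φ(0) = 0 and φ''(0) = 26. Laplace's method then gives
  I(n) ~ sqrt(2π / (n · φ''(0))) · e^(−n φ(0)) = sqrt(2π / (26n)) = sqrt(π/(13n)).
The 4 · x^4 term contributes only at subleading order (an O(1/n) relative correction).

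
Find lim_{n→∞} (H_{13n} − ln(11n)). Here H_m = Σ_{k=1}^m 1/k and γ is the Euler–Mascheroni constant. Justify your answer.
lim = ln(13/11) + γ

By Euler-Maclaurin, H_m = ln m + γ + O(1/m). So
  H_{13n} − ln(11n) = ln(13n) + γ − ln(11n) + O(1/n)
                       = ln(13/11) + γ + O(1/n).
Hence the limit is ln(13/11) + γ.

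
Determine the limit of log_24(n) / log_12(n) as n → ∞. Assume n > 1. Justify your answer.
lim = ln(12) / ln(24) = log_24(12)

Change of base: log_24(n) = ln n / ln 24 and log_12(n) = ln n / ln 12. The ratio is (ln n / ln 24) · (ln 12 / ln n) = ln 12 / ln 24, a constant independent of n. So the limit is ln 12 / ln 24 = log_24(12).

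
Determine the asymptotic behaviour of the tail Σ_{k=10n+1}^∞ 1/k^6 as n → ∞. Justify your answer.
Σ_{k>10n} 1/k^6 ~ 1/(5 · (10n)^5)

Compare to the integral: ∫_{10n}^∞ x^(−6) dx = [−x^(−5)/5]_{10n}^∞ = 1/((6−1)·(10n)^5). Euler-Maclaurin then gives
  Σ_{k>10n} 1/k^6 = ∫_{10n}^∞ dx/x^6 − 1/(2·(10n)^6) + O(1/(10n)^7).
(Equivalently this is ζ(6) − Σ_{k≤10n} 1/k^6.)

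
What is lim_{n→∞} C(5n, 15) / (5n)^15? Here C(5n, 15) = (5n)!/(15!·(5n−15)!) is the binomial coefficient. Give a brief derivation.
lim = 1/15! = 1/1307674368000

With N = 5n → ∞: C(N, 15) / N^15 = [N(N−1)…(N−14)] / (15! · N^15) = (1/15!) · 1 · (1 − 1/(5n)) · … · (1 − 14/(5n)). Each factor → 1 as N → ∞, so the limit is 1/15! = 1/1307674368000.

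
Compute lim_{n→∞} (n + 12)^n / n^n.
lim = e^12

Rewrite as (1 + 12/n)^(n). By the standard limit (1 + x/n)^n → e^x, we have (1 + 12/n)^n → e^12, and raising to the 1st power gives e^12.
More precisely, ln[(1 + 12/n)^(n)] = n · ln(1 + 12/n) = n · (12/n + O(1/n^2)) = 12 + O(1/n) → 12.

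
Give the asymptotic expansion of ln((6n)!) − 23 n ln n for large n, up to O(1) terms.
ln((6n)!) − 23 n ln n = −17 n ln n + 6(ln 6 − 1) n + (1/2) ln(2π·6n) + O(1/n)

Stirling: ln((6n)!) = 6n ln(6n) − 6n + (1/2) ln(2π·6n) + O(1/n).
Expand 6n ln(6n) = 6n (ln n + ln 6) = 6n ln n + 6n ln 6.
Subtract 23n ln n: leading term is (6 − 23) n ln n = −17 n ln n. The next term is 6n ln 6 − 6n = 6(ln 6 − 1) n. Then the (1/2) ln(2π·6n) correction.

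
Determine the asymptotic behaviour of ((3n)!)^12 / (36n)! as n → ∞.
((3n)!)^12/(36n)! ~ ((2π·3n)^(11/2) / sqrt(12)) · 12^(−12·3n)  →  0

Write N = 3n. Stirling: N! ~ sqrt(2π N)(N/e)^N and (12N)! ~ sqrt(2π·12N)·(12N/e)^(12N).
  (N!)^12/(12N)! ~ (2π N)^(12/2) (N/e)^(12N) / [sqrt(2π·12N) (12N/e)^(12N)]
     = (2π N)^(12/2) / sqrt(2π·12N) · (N/(12N))^(12N)
     = (2π N)^((12−1)/2) / sqrt(12) · 12^(−12N).
Since 12^12 > 1, the factor 12^(−12N) decays exponentially, so the ratio → 0. Substituting N = 3n gives the stated form.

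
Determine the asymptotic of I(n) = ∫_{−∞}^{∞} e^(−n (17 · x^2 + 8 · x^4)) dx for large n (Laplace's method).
I(n) ~ sqrt(π/(17n))

φ(x) = 17 · x^2 + 8 · x^4 has its unique global minimum at x* = 0 (since φ'(x) = 34x + 32x^3 = 0 only at x = 0 for real x with both coefficients positive, and φ → ∞ as |x| → ∞). At x* = 0, φ(0) = 0 and φ''(0) = 34. Laplace's method then gives
  I(n) ~ sqrt(2π / (n · φ''(0))) · e^(−n φ(0)) = sqrt(2π / (34n)) = sqrt(π/(17n)).
The 8 · x^4 term contributes only at subleading order (an O(1/n) relative correction).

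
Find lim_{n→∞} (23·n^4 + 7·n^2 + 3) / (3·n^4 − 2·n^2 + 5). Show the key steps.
lim = 23/3

For large n the leading n^4 terms dominate both numerator and denominator. Dividing top and bottom by n^4, every other term tends to 0, leaving 23/3.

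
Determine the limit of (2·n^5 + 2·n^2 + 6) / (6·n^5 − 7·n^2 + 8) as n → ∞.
lim = 2/6 = 1/3

For large n the leading n^5 terms dominate both numerator and denominator. Dividing top and bottom by n^5, every other term tends to 0, leaving 2/6 = 1/3.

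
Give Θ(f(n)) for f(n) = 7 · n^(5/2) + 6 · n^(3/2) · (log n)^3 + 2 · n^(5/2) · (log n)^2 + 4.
f(n) ∈ Θ(n^(5/2) · (log n)^2)

Compare the terms by growth order. For large n, n^a · (log n)^b dominates n^a' · (log n)^b' iff a > a', or (a = a' and b > b'). Ranking the 4 terms shows the dominant one is 2 · n^(5/2) · (log n)^2. Hence f(n) ∈ Θ(n^(5/2) · (log n)^2).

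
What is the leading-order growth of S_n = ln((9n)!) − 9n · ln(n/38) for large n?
S_n ~ 9n · (ln 342 − 1) + O(ln n)

Stirling: ln((9n)!) = 9n ln(9n) − 9n + O(ln n).
  S_n = 9n ln(9n) − 9n − 9n ln(n/38) + O(ln n)
      = 9n ln(9n) − 9n ln n + 9n ln 38 − 9n + O(ln n)
      = 9n ln 9 + 9n ln 38 − 9n + O(ln n)
      = 9n (ln 342 − 1) + O(ln n).
Numerically ln(342) − 1 ≈ 4.8348.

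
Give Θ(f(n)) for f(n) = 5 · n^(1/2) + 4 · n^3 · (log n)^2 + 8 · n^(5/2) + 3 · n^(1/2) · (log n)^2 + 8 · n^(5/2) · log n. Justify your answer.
f(n) ∈ Θ(n^3 · (log n)^2)

Compare the terms by growth order. For large n, n^a · (log n)^b dominates n^a' · (log n)^b' iff a > a', or (a = a' and b > b'). Ranking the 5 terms shows the dominant one is 4 · n^3 · (log n)^2. Hence f(n) ∈ Θ(n^3 · (log n)^2).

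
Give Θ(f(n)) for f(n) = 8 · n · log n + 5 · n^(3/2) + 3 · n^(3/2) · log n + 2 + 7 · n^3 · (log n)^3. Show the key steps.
f(n) ∈ Θ(n^3 · (log n)^3)

Compare the terms by growth order. For large n, n^a · (log n)^b dominates n^a' · (log n)^b' iff a > a', or (a = a' and b > b'). Ranking the 5 terms shows the dominant one is 7 · n^3 · (log n)^3. Hence f(n) ∈ Θ(n^3 · (log n)^3).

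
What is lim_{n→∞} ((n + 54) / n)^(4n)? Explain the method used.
lim = e^216

Rewrite as (1 + 54/n)^(4n). By the standard limit (1 + x/n)^n → e^x, we have (1 + 54/n)^n → e^54, and raising to the 4th power gives e^216.
More precisely, ln[(1 + 54/n)^(4n)] = 4n · ln(1 + 54/n) = 4n · (54/n + O(1/n^2)) = 216 + O(1/n) → 216.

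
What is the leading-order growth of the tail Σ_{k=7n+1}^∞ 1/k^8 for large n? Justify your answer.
Σ_{k>7n} 1/k^8 ~ 1/(7 · (7n)^7)

Compare to the integral: ∫_{7n}^∞ x^(−8) dx = [−x^(−7)/7]_{7n}^∞ = 1/((8−1)·(7n)^7). Euler-Maclaurin then gives
  Σ_{k>7n} 1/k^8 = ∫_{7n}^∞ dx/x^8 − 1/(2·(7n)^8) + O(1/(7n)^9).
(Equivalently this is ζ(8) − Σ_{k≤7n} 1/k^8.)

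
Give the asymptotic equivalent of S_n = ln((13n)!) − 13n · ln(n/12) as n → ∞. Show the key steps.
S_n ~ 13n · (ln 156 − 1) + O(ln n)

Stirling: ln((13n)!) = 13n ln(13n) − 13n + O(ln n).
  S_n = 13n ln(13n) − 13n − 13n ln(n/12) + O(ln n)
      = 13n ln(13n) − 13n ln n + 13n ln 12 − 13n + O(ln n)
      = 13n ln 13 + 13n ln 12 − 13n + O(ln n)
      = 13n (ln 156 − 1) + O(ln n).
Numerically ln(156) − 1 ≈ 4.0499.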